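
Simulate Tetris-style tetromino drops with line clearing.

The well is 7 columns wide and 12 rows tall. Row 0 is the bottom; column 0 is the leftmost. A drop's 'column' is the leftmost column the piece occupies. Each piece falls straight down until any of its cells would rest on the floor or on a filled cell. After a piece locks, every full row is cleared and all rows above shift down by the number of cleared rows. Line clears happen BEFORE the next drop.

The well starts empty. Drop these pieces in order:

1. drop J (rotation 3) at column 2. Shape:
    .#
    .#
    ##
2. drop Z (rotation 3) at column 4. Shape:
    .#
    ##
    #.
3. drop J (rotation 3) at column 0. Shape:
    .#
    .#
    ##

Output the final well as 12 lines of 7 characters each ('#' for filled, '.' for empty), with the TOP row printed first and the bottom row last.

Drop 1: J rot3 at col 2 lands with bottom-row=0; cleared 0 line(s) (total 0); column heights now [0 0 1 3 0 0 0], max=3
Drop 2: Z rot3 at col 4 lands with bottom-row=0; cleared 0 line(s) (total 0); column heights now [0 0 1 3 2 3 0], max=3
Drop 3: J rot3 at col 0 lands with bottom-row=0; cleared 0 line(s) (total 0); column heights now [1 3 1 3 2 3 0], max=3

Answer: .......
.......
.......
.......
.......
.......
.......
.......
.......
.#.#.#.
.#.###.
#####..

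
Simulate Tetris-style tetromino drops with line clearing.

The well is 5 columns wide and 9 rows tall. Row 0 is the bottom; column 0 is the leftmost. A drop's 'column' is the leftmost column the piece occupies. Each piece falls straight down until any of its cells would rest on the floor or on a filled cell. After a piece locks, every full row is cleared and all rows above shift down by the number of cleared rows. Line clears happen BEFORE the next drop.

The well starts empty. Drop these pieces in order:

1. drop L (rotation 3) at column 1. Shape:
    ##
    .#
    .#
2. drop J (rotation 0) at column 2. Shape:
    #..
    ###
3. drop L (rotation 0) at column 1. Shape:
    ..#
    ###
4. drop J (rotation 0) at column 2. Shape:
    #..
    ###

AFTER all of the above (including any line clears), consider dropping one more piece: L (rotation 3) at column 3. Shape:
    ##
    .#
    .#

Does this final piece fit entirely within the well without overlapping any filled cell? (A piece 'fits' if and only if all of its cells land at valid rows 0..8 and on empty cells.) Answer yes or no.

Drop 1: L rot3 at col 1 lands with bottom-row=0; cleared 0 line(s) (total 0); column heights now [0 3 3 0 0], max=3
Drop 2: J rot0 at col 2 lands with bottom-row=3; cleared 0 line(s) (total 0); column heights now [0 3 5 4 4], max=5
Drop 3: L rot0 at col 1 lands with bottom-row=5; cleared 0 line(s) (total 0); column heights now [0 6 6 7 4], max=7
Drop 4: J rot0 at col 2 lands with bottom-row=7; cleared 0 line(s) (total 0); column heights now [0 6 9 8 8], max=9
Test piece L rot3 at col 3 (width 2): heights before test = [0 6 9 8 8]; fits = False

Answer: no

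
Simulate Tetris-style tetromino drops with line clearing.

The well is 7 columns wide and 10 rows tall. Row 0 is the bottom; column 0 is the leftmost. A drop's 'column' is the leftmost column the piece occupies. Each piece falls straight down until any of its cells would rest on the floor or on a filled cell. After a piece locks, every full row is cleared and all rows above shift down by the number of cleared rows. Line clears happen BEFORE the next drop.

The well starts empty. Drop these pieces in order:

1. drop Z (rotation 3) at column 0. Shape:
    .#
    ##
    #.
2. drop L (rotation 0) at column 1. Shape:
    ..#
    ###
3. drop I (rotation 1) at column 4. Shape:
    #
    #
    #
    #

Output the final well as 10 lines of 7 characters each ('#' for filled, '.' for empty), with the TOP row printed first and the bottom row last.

Drop 1: Z rot3 at col 0 lands with bottom-row=0; cleared 0 line(s) (total 0); column heights now [2 3 0 0 0 0 0], max=3
Drop 2: L rot0 at col 1 lands with bottom-row=3; cleared 0 line(s) (total 0); column heights now [2 4 4 5 0 0 0], max=5
Drop 3: I rot1 at col 4 lands with bottom-row=0; cleared 0 line(s) (total 0); column heights now [2 4 4 5 4 0 0], max=5

Answer: .......
.......
.......
.......
.......
...#...
.####..
.#..#..
##..#..
#...#..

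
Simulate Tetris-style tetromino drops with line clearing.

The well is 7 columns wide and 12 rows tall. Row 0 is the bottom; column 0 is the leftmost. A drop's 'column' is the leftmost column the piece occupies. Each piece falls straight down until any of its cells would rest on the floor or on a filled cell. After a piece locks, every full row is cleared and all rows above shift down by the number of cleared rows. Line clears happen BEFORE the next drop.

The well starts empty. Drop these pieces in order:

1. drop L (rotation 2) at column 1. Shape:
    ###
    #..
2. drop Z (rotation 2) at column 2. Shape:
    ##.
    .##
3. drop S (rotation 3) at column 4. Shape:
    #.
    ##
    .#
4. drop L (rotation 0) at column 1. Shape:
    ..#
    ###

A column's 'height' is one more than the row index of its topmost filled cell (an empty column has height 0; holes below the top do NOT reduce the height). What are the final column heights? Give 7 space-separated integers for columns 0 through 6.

Answer: 0 5 5 6 5 4 0

Derivation:
Drop 1: L rot2 at col 1 lands with bottom-row=0; cleared 0 line(s) (total 0); column heights now [0 2 2 2 0 0 0], max=2
Drop 2: Z rot2 at col 2 lands with bottom-row=2; cleared 0 line(s) (total 0); column heights now [0 2 4 4 3 0 0], max=4
Drop 3: S rot3 at col 4 lands with bottom-row=2; cleared 0 line(s) (total 0); column heights now [0 2 4 4 5 4 0], max=5
Drop 4: L rot0 at col 1 lands with bottom-row=4; cleared 0 line(s) (total 0); column heights now [0 5 5 6 5 4 0], max=6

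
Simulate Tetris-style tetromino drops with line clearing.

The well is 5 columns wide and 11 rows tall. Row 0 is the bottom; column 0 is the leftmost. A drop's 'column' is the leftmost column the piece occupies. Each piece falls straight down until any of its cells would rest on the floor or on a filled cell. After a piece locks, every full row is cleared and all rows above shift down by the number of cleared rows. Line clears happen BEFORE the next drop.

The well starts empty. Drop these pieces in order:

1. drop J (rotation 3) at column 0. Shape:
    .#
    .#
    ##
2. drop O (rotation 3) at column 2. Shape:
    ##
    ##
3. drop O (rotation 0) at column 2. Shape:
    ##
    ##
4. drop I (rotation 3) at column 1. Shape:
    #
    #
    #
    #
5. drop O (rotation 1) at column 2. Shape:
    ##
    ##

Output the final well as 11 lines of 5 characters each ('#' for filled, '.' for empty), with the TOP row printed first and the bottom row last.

Drop 1: J rot3 at col 0 lands with bottom-row=0; cleared 0 line(s) (total 0); column heights now [1 3 0 0 0], max=3
Drop 2: O rot3 at col 2 lands with bottom-row=0; cleared 0 line(s) (total 0); column heights now [1 3 2 2 0], max=3
Drop 3: O rot0 at col 2 lands with bottom-row=2; cleared 0 line(s) (total 0); column heights now [1 3 4 4 0], max=4
Drop 4: I rot3 at col 1 lands with bottom-row=3; cleared 0 line(s) (total 0); column heights now [1 7 4 4 0], max=7
Drop 5: O rot1 at col 2 lands with bottom-row=4; cleared 0 line(s) (total 0); column heights now [1 7 6 6 0], max=7

Answer: .....
.....
.....
.....
.#...
.###.
.###.
.###.
.###.
.###.
####.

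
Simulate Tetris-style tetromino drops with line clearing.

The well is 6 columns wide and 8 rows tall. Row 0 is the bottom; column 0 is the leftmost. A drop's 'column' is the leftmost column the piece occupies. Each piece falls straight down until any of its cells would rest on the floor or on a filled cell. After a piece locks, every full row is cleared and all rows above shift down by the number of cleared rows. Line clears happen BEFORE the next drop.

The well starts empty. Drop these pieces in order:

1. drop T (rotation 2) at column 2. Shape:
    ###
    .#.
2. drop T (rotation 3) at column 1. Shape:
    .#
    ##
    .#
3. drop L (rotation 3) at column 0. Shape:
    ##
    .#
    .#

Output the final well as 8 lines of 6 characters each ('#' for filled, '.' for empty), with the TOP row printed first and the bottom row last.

Answer: ......
##....
.#....
.##...
.##...
..#...
..###.
...#..

Derivation:
Drop 1: T rot2 at col 2 lands with bottom-row=0; cleared 0 line(s) (total 0); column heights now [0 0 2 2 2 0], max=2
Drop 2: T rot3 at col 1 lands with bottom-row=2; cleared 0 line(s) (total 0); column heights now [0 4 5 2 2 0], max=5
Drop 3: L rot3 at col 0 lands with bottom-row=4; cleared 0 line(s) (total 0); column heights now [7 7 5 2 2 0], max=7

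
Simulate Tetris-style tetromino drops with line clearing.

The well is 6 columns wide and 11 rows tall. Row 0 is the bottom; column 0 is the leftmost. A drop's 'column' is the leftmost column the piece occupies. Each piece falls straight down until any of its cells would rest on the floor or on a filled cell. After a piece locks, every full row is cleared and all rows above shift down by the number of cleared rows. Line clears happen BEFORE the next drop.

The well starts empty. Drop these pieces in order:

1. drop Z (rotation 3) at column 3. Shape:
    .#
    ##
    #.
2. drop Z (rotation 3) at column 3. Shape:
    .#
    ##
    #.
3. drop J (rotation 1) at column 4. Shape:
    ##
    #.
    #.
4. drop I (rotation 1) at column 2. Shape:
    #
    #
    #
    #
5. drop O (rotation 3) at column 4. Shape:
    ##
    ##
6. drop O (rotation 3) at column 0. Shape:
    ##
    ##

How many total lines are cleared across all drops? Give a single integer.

Drop 1: Z rot3 at col 3 lands with bottom-row=0; cleared 0 line(s) (total 0); column heights now [0 0 0 2 3 0], max=3
Drop 2: Z rot3 at col 3 lands with bottom-row=2; cleared 0 line(s) (total 0); column heights now [0 0 0 4 5 0], max=5
Drop 3: J rot1 at col 4 lands with bottom-row=5; cleared 0 line(s) (total 0); column heights now [0 0 0 4 8 8], max=8
Drop 4: I rot1 at col 2 lands with bottom-row=0; cleared 0 line(s) (total 0); column heights now [0 0 4 4 8 8], max=8
Drop 5: O rot3 at col 4 lands with bottom-row=8; cleared 0 line(s) (total 0); column heights now [0 0 4 4 10 10], max=10
Drop 6: O rot3 at col 0 lands with bottom-row=0; cleared 0 line(s) (total 0); column heights now [2 2 4 4 10 10], max=10

Answer: 0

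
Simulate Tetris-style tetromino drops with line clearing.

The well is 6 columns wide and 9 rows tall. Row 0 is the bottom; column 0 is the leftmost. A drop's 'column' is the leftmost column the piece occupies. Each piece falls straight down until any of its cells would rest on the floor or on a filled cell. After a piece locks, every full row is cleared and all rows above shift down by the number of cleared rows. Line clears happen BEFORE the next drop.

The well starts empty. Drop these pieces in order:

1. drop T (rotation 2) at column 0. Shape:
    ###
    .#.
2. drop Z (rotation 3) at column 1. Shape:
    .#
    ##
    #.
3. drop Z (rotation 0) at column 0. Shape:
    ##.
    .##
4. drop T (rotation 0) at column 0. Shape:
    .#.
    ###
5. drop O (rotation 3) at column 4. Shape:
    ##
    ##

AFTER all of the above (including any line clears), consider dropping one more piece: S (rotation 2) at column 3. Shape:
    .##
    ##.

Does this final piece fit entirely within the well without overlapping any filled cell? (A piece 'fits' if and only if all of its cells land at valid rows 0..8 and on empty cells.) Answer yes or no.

Answer: yes

Derivation:
Drop 1: T rot2 at col 0 lands with bottom-row=0; cleared 0 line(s) (total 0); column heights now [2 2 2 0 0 0], max=2
Drop 2: Z rot3 at col 1 lands with bottom-row=2; cleared 0 line(s) (total 0); column heights now [2 4 5 0 0 0], max=5
Drop 3: Z rot0 at col 0 lands with bottom-row=5; cleared 0 line(s) (total 0); column heights now [7 7 6 0 0 0], max=7
Drop 4: T rot0 at col 0 lands with bottom-row=7; cleared 0 line(s) (total 0); column heights now [8 9 8 0 0 0], max=9
Drop 5: O rot3 at col 4 lands with bottom-row=0; cleared 0 line(s) (total 0); column heights now [8 9 8 0 2 2], max=9
Test piece S rot2 at col 3 (width 3): heights before test = [8 9 8 0 2 2]; fits = True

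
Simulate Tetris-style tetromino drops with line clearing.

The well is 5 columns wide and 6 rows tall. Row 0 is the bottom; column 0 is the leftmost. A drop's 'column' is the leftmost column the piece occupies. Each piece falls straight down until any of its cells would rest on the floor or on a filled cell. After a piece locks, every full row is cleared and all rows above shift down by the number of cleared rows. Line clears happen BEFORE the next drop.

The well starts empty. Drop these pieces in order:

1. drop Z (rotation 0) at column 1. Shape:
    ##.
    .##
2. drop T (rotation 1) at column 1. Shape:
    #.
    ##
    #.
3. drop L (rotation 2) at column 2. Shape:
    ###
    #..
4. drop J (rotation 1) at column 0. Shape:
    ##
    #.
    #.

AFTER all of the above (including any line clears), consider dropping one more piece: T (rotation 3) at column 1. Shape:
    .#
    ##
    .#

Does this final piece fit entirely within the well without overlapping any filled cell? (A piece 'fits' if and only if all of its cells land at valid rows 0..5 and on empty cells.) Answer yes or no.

Drop 1: Z rot0 at col 1 lands with bottom-row=0; cleared 0 line(s) (total 0); column heights now [0 2 2 1 0], max=2
Drop 2: T rot1 at col 1 lands with bottom-row=2; cleared 0 line(s) (total 0); column heights now [0 5 4 1 0], max=5
Drop 3: L rot2 at col 2 lands with bottom-row=4; cleared 0 line(s) (total 0); column heights now [0 5 6 6 6], max=6
Drop 4: J rot1 at col 0 lands with bottom-row=3; cleared 1 line(s) (total 1); column heights now [5 5 5 1 0], max=5
Test piece T rot3 at col 1 (width 2): heights before test = [5 5 5 1 0]; fits = False

Answer: no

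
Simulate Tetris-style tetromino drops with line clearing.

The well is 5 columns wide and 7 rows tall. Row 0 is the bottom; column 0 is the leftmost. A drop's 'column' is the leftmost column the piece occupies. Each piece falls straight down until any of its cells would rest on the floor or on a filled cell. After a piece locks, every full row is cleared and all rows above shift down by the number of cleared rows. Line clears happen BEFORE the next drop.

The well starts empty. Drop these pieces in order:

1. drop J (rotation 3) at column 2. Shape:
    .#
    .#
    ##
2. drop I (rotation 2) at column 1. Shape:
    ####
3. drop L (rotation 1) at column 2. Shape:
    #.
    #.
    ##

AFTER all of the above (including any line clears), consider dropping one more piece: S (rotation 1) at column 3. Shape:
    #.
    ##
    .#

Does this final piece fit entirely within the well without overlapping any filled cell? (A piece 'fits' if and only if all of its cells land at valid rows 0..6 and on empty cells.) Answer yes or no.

Drop 1: J rot3 at col 2 lands with bottom-row=0; cleared 0 line(s) (total 0); column heights now [0 0 1 3 0], max=3
Drop 2: I rot2 at col 1 lands with bottom-row=3; cleared 0 line(s) (total 0); column heights now [0 4 4 4 4], max=4
Drop 3: L rot1 at col 2 lands with bottom-row=4; cleared 0 line(s) (total 0); column heights now [0 4 7 5 4], max=7
Test piece S rot1 at col 3 (width 2): heights before test = [0 4 7 5 4]; fits = True

Answer: yes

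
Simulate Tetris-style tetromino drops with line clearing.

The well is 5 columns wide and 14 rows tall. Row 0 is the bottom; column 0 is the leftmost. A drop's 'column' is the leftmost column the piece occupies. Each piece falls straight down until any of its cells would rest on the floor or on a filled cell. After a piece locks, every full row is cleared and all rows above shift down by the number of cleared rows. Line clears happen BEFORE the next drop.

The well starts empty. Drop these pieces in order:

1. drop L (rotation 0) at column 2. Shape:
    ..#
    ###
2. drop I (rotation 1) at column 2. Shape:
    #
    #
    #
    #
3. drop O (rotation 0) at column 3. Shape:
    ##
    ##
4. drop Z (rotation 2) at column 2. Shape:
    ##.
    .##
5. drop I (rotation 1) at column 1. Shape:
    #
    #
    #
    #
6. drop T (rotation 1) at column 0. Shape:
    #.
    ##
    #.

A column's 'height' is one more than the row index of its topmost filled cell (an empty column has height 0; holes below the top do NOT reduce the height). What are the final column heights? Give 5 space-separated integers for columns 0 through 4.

Drop 1: L rot0 at col 2 lands with bottom-row=0; cleared 0 line(s) (total 0); column heights now [0 0 1 1 2], max=2
Drop 2: I rot1 at col 2 lands with bottom-row=1; cleared 0 line(s) (total 0); column heights now [0 0 5 1 2], max=5
Drop 3: O rot0 at col 3 lands with bottom-row=2; cleared 0 line(s) (total 0); column heights now [0 0 5 4 4], max=5
Drop 4: Z rot2 at col 2 lands with bottom-row=4; cleared 0 line(s) (total 0); column heights now [0 0 6 6 5], max=6
Drop 5: I rot1 at col 1 lands with bottom-row=0; cleared 0 line(s) (total 0); column heights now [0 4 6 6 5], max=6
Drop 6: T rot1 at col 0 lands with bottom-row=3; cleared 2 line(s) (total 2); column heights now [4 3 4 4 3], max=4

Answer: 4 3 4 4 3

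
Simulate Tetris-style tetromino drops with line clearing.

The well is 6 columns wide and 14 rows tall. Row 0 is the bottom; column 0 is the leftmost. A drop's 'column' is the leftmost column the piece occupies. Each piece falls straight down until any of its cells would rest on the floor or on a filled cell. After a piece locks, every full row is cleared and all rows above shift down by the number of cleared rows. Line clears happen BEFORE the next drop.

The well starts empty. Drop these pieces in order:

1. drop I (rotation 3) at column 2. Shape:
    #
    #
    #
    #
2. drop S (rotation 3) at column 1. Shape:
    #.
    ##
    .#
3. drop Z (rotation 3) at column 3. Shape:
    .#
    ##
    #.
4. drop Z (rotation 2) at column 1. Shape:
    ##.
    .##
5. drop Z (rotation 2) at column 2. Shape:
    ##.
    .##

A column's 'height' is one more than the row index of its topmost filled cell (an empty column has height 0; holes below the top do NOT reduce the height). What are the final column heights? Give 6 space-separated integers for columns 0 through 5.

Answer: 0 8 9 9 8 0

Derivation:
Drop 1: I rot3 at col 2 lands with bottom-row=0; cleared 0 line(s) (total 0); column heights now [0 0 4 0 0 0], max=4
Drop 2: S rot3 at col 1 lands with bottom-row=4; cleared 0 line(s) (total 0); column heights now [0 7 6 0 0 0], max=7
Drop 3: Z rot3 at col 3 lands with bottom-row=0; cleared 0 line(s) (total 0); column heights now [0 7 6 2 3 0], max=7
Drop 4: Z rot2 at col 1 lands with bottom-row=6; cleared 0 line(s) (total 0); column heights now [0 8 8 7 3 0], max=8
Drop 5: Z rot2 at col 2 lands with bottom-row=7; cleared 0 line(s) (total 0); column heights now [0 8 9 9 8 0], max=9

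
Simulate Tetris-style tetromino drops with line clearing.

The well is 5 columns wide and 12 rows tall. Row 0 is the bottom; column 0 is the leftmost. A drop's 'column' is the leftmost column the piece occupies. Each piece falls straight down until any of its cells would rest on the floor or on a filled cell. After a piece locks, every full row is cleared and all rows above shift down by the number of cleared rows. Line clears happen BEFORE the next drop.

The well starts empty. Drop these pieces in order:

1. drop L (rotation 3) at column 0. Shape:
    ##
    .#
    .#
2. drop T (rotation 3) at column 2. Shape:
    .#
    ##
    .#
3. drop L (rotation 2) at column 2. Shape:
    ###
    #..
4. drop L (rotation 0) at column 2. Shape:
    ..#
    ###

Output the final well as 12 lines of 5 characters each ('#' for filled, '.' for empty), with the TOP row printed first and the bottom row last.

Answer: .....
.....
.....
.....
.....
.....
....#
..###
..###
####.
.###.
.#.#.

Derivation:
Drop 1: L rot3 at col 0 lands with bottom-row=0; cleared 0 line(s) (total 0); column heights now [3 3 0 0 0], max=3
Drop 2: T rot3 at col 2 lands with bottom-row=0; cleared 0 line(s) (total 0); column heights now [3 3 2 3 0], max=3
Drop 3: L rot2 at col 2 lands with bottom-row=2; cleared 0 line(s) (total 0); column heights now [3 3 4 4 4], max=4
Drop 4: L rot0 at col 2 lands with bottom-row=4; cleared 0 line(s) (total 0); column heights now [3 3 5 5 6], max=6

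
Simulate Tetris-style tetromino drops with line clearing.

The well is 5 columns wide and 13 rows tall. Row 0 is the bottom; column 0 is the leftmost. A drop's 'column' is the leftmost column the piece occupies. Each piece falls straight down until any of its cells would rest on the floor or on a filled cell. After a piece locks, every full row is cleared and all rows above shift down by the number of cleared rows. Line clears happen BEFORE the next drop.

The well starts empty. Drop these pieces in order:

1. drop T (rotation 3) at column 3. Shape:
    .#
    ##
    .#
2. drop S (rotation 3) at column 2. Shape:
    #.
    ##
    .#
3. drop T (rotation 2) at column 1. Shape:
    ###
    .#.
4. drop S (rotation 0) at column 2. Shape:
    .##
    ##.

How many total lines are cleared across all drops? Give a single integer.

Drop 1: T rot3 at col 3 lands with bottom-row=0; cleared 0 line(s) (total 0); column heights now [0 0 0 2 3], max=3
Drop 2: S rot3 at col 2 lands with bottom-row=2; cleared 0 line(s) (total 0); column heights now [0 0 5 4 3], max=5
Drop 3: T rot2 at col 1 lands with bottom-row=5; cleared 0 line(s) (total 0); column heights now [0 7 7 7 3], max=7
Drop 4: S rot0 at col 2 lands with bottom-row=7; cleared 0 line(s) (total 0); column heights now [0 7 8 9 9], max=9

Answer: 0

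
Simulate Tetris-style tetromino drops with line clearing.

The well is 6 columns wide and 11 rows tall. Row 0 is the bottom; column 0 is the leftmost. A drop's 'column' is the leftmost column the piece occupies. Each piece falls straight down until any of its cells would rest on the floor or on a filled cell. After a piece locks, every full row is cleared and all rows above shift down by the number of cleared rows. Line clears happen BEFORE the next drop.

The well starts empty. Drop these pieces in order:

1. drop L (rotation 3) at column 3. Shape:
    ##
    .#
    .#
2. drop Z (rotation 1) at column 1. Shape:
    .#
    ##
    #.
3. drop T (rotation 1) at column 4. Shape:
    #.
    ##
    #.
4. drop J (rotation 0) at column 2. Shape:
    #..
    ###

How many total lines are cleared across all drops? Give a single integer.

Answer: 0

Derivation:
Drop 1: L rot3 at col 3 lands with bottom-row=0; cleared 0 line(s) (total 0); column heights now [0 0 0 3 3 0], max=3
Drop 2: Z rot1 at col 1 lands with bottom-row=0; cleared 0 line(s) (total 0); column heights now [0 2 3 3 3 0], max=3
Drop 3: T rot1 at col 4 lands with bottom-row=3; cleared 0 line(s) (total 0); column heights now [0 2 3 3 6 5], max=6
Drop 4: J rot0 at col 2 lands with bottom-row=6; cleared 0 line(s) (total 0); column heights now [0 2 8 7 7 5], max=8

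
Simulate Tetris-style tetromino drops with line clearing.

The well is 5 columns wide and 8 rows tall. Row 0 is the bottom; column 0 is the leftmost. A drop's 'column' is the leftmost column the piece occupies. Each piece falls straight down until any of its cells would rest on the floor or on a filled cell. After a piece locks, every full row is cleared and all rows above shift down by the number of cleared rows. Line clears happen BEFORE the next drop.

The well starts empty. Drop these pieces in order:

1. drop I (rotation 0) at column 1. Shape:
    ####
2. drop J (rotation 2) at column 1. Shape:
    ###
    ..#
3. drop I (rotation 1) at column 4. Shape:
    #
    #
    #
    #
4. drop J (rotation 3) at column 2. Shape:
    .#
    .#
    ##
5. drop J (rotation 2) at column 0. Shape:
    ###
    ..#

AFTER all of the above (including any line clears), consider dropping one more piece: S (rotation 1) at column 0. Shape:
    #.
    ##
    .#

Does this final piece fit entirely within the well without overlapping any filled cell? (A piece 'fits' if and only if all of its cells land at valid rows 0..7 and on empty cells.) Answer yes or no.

Answer: no

Derivation:
Drop 1: I rot0 at col 1 lands with bottom-row=0; cleared 0 line(s) (total 0); column heights now [0 1 1 1 1], max=1
Drop 2: J rot2 at col 1 lands with bottom-row=1; cleared 0 line(s) (total 0); column heights now [0 3 3 3 1], max=3
Drop 3: I rot1 at col 4 lands with bottom-row=1; cleared 0 line(s) (total 0); column heights now [0 3 3 3 5], max=5
Drop 4: J rot3 at col 2 lands with bottom-row=3; cleared 0 line(s) (total 0); column heights now [0 3 4 6 5], max=6
Drop 5: J rot2 at col 0 lands with bottom-row=4; cleared 0 line(s) (total 0); column heights now [6 6 6 6 5], max=6
Test piece S rot1 at col 0 (width 2): heights before test = [6 6 6 6 5]; fits = False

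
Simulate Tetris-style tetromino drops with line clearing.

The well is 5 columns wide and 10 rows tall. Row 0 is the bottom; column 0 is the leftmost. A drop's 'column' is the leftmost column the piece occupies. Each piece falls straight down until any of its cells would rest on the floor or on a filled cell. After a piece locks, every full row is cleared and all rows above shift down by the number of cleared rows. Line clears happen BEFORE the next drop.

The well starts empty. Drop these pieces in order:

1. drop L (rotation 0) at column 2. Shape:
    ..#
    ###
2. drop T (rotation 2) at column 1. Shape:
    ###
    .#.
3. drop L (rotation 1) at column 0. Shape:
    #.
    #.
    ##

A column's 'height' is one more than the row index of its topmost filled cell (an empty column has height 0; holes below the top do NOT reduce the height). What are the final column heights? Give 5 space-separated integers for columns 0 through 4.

Answer: 6 4 3 3 2

Derivation:
Drop 1: L rot0 at col 2 lands with bottom-row=0; cleared 0 line(s) (total 0); column heights now [0 0 1 1 2], max=2
Drop 2: T rot2 at col 1 lands with bottom-row=1; cleared 0 line(s) (total 0); column heights now [0 3 3 3 2], max=3
Drop 3: L rot1 at col 0 lands with bottom-row=3; cleared 0 line(s) (total 0); column heights now [6 4 3 3 2], max=6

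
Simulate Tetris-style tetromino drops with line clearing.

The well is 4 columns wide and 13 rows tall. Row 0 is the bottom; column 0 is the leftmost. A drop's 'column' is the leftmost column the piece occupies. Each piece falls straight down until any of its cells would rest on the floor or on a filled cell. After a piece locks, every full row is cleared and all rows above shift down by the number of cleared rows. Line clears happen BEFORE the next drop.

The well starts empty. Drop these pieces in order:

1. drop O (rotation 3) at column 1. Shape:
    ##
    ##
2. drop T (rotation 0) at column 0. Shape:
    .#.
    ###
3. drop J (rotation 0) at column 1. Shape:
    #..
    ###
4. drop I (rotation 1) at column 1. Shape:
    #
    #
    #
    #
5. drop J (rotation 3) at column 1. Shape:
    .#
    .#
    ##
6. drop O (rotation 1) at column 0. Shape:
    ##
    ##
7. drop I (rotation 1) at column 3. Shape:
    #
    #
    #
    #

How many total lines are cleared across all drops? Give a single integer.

Drop 1: O rot3 at col 1 lands with bottom-row=0; cleared 0 line(s) (total 0); column heights now [0 2 2 0], max=2
Drop 2: T rot0 at col 0 lands with bottom-row=2; cleared 0 line(s) (total 0); column heights now [3 4 3 0], max=4
Drop 3: J rot0 at col 1 lands with bottom-row=4; cleared 0 line(s) (total 0); column heights now [3 6 5 5], max=6
Drop 4: I rot1 at col 1 lands with bottom-row=6; cleared 0 line(s) (total 0); column heights now [3 10 5 5], max=10
Drop 5: J rot3 at col 1 lands with bottom-row=10; cleared 0 line(s) (total 0); column heights now [3 11 13 5], max=13
Drop 6: O rot1 at col 0 lands with bottom-row=11; cleared 0 line(s) (total 0); column heights now [13 13 13 5], max=13
Drop 7: I rot1 at col 3 lands with bottom-row=5; cleared 0 line(s) (total 0); column heights now [13 13 13 9], max=13

Answer: 0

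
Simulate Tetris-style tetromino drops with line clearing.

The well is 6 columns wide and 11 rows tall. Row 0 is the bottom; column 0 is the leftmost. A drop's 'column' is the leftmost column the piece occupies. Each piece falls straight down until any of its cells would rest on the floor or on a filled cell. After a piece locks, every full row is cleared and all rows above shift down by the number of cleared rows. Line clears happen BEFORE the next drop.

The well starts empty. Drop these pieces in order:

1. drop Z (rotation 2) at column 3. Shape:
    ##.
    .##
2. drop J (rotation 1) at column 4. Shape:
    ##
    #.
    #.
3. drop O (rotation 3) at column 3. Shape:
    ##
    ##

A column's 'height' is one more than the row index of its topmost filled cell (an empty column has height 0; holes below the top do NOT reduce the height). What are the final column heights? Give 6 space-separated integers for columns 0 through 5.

Answer: 0 0 0 7 7 5

Derivation:
Drop 1: Z rot2 at col 3 lands with bottom-row=0; cleared 0 line(s) (total 0); column heights now [0 0 0 2 2 1], max=2
Drop 2: J rot1 at col 4 lands with bottom-row=2; cleared 0 line(s) (total 0); column heights now [0 0 0 2 5 5], max=5
Drop 3: O rot3 at col 3 lands with bottom-row=5; cleared 0 line(s) (total 0); column heights now [0 0 0 7 7 5], max=7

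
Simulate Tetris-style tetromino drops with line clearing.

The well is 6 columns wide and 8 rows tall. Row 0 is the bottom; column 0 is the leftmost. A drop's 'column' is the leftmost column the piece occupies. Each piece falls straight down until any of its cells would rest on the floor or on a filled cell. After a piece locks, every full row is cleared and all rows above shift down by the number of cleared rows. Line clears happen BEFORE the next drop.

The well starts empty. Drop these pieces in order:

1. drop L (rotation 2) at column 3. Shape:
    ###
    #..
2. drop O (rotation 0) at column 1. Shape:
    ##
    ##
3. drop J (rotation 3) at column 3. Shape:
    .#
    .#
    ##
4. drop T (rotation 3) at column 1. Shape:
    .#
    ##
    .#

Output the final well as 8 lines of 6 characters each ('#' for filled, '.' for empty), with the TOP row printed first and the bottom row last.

Drop 1: L rot2 at col 3 lands with bottom-row=0; cleared 0 line(s) (total 0); column heights now [0 0 0 2 2 2], max=2
Drop 2: O rot0 at col 1 lands with bottom-row=0; cleared 0 line(s) (total 0); column heights now [0 2 2 2 2 2], max=2
Drop 3: J rot3 at col 3 lands with bottom-row=2; cleared 0 line(s) (total 0); column heights now [0 2 2 3 5 2], max=5
Drop 4: T rot3 at col 1 lands with bottom-row=2; cleared 0 line(s) (total 0); column heights now [0 4 5 3 5 2], max=5

Answer: ......
......
......
..#.#.
.##.#.
..###.
.#####
.###..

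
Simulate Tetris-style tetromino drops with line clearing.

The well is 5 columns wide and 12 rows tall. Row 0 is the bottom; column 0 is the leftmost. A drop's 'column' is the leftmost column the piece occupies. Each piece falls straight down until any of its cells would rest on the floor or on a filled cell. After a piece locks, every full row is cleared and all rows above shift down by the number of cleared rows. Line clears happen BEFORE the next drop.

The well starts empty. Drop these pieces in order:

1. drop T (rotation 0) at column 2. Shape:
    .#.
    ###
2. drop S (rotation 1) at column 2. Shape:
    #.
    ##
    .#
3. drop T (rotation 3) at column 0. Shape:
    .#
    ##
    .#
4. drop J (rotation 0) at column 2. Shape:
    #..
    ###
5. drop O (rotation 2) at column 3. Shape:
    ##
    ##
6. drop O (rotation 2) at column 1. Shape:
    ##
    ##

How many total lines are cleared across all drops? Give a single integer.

Answer: 0

Derivation:
Drop 1: T rot0 at col 2 lands with bottom-row=0; cleared 0 line(s) (total 0); column heights now [0 0 1 2 1], max=2
Drop 2: S rot1 at col 2 lands with bottom-row=2; cleared 0 line(s) (total 0); column heights now [0 0 5 4 1], max=5
Drop 3: T rot3 at col 0 lands with bottom-row=0; cleared 0 line(s) (total 0); column heights now [2 3 5 4 1], max=5
Drop 4: J rot0 at col 2 lands with bottom-row=5; cleared 0 line(s) (total 0); column heights now [2 3 7 6 6], max=7
Drop 5: O rot2 at col 3 lands with bottom-row=6; cleared 0 line(s) (total 0); column heights now [2 3 7 8 8], max=8
Drop 6: O rot2 at col 1 lands with bottom-row=7; cleared 0 line(s) (total 0); column heights now [2 9 9 8 8], max=9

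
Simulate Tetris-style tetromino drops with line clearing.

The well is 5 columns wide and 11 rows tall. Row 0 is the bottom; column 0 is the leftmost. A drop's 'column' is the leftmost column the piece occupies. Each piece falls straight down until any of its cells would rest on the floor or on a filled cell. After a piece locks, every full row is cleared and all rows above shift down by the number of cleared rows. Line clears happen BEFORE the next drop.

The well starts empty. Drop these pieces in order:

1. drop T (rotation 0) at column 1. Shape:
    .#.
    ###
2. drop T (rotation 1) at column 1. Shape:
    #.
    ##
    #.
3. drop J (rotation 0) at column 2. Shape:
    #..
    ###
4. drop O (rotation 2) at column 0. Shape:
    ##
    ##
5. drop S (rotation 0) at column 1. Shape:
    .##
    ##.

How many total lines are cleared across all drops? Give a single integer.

Answer: 0

Derivation:
Drop 1: T rot0 at col 1 lands with bottom-row=0; cleared 0 line(s) (total 0); column heights now [0 1 2 1 0], max=2
Drop 2: T rot1 at col 1 lands with bottom-row=1; cleared 0 line(s) (total 0); column heights now [0 4 3 1 0], max=4
Drop 3: J rot0 at col 2 lands with bottom-row=3; cleared 0 line(s) (total 0); column heights now [0 4 5 4 4], max=5
Drop 4: O rot2 at col 0 lands with bottom-row=4; cleared 0 line(s) (total 0); column heights now [6 6 5 4 4], max=6
Drop 5: S rot0 at col 1 lands with bottom-row=6; cleared 0 line(s) (total 0); column heights now [6 7 8 8 4], max=8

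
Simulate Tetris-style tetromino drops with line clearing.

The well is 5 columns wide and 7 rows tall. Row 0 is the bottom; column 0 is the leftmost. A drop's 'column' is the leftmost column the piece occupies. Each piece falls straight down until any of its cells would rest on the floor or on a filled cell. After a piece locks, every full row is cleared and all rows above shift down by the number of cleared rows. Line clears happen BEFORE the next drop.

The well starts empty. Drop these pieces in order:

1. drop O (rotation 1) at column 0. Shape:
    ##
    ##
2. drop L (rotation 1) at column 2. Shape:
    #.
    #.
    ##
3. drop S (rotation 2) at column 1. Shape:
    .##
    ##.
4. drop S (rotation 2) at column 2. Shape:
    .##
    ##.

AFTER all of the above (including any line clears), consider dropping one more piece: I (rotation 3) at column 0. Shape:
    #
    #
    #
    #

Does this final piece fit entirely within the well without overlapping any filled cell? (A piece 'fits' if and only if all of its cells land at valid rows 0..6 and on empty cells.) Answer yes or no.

Answer: yes

Derivation:
Drop 1: O rot1 at col 0 lands with bottom-row=0; cleared 0 line(s) (total 0); column heights now [2 2 0 0 0], max=2
Drop 2: L rot1 at col 2 lands with bottom-row=0; cleared 0 line(s) (total 0); column heights now [2 2 3 1 0], max=3
Drop 3: S rot2 at col 1 lands with bottom-row=3; cleared 0 line(s) (total 0); column heights now [2 4 5 5 0], max=5
Drop 4: S rot2 at col 2 lands with bottom-row=5; cleared 0 line(s) (total 0); column heights now [2 4 6 7 7], max=7
Test piece I rot3 at col 0 (width 1): heights before test = [2 4 6 7 7]; fits = True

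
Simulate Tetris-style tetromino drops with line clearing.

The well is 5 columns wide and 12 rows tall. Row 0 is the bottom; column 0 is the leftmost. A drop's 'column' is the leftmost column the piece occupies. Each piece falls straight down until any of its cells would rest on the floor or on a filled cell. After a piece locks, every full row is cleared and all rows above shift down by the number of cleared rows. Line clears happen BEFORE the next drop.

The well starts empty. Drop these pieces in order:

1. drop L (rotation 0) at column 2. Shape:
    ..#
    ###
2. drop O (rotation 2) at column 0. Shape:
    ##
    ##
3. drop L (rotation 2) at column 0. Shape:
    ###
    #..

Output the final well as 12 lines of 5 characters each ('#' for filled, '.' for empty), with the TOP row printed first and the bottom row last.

Drop 1: L rot0 at col 2 lands with bottom-row=0; cleared 0 line(s) (total 0); column heights now [0 0 1 1 2], max=2
Drop 2: O rot2 at col 0 lands with bottom-row=0; cleared 1 line(s) (total 1); column heights now [1 1 0 0 1], max=1
Drop 3: L rot2 at col 0 lands with bottom-row=1; cleared 0 line(s) (total 1); column heights now [3 3 3 0 1], max=3

Answer: .....
.....
.....
.....
.....
.....
.....
.....
.....
###..
#....
##..#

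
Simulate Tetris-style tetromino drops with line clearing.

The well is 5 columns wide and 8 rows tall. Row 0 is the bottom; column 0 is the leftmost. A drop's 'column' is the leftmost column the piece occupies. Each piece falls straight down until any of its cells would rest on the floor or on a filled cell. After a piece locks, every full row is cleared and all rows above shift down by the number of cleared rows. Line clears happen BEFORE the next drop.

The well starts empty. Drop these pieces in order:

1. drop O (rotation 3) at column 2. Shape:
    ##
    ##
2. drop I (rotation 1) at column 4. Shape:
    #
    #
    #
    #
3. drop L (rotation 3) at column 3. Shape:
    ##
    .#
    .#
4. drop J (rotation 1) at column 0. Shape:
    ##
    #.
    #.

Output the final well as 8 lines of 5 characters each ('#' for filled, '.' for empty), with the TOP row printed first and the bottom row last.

Drop 1: O rot3 at col 2 lands with bottom-row=0; cleared 0 line(s) (total 0); column heights now [0 0 2 2 0], max=2
Drop 2: I rot1 at col 4 lands with bottom-row=0; cleared 0 line(s) (total 0); column heights now [0 0 2 2 4], max=4
Drop 3: L rot3 at col 3 lands with bottom-row=4; cleared 0 line(s) (total 0); column heights now [0 0 2 7 7], max=7
Drop 4: J rot1 at col 0 lands with bottom-row=0; cleared 0 line(s) (total 0); column heights now [3 3 2 7 7], max=7

Answer: .....
...##
....#
....#
....#
##..#
#.###
#.###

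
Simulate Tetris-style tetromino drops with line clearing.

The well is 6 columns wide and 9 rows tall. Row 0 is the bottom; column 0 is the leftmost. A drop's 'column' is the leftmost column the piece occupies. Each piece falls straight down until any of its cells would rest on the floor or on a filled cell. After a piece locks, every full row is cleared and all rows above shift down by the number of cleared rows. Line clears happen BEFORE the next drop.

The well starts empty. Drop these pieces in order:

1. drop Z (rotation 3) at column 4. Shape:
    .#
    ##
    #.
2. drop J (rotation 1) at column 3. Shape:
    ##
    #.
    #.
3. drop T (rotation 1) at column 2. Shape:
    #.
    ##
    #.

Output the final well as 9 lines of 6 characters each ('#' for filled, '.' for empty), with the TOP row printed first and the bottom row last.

Answer: ......
......
......
......
..#...
..##..
..####
...###
...##.

Derivation:
Drop 1: Z rot3 at col 4 lands with bottom-row=0; cleared 0 line(s) (total 0); column heights now [0 0 0 0 2 3], max=3
Drop 2: J rot1 at col 3 lands with bottom-row=0; cleared 0 line(s) (total 0); column heights now [0 0 0 3 3 3], max=3
Drop 3: T rot1 at col 2 lands with bottom-row=2; cleared 0 line(s) (total 0); column heights now [0 0 5 4 3 3], max=5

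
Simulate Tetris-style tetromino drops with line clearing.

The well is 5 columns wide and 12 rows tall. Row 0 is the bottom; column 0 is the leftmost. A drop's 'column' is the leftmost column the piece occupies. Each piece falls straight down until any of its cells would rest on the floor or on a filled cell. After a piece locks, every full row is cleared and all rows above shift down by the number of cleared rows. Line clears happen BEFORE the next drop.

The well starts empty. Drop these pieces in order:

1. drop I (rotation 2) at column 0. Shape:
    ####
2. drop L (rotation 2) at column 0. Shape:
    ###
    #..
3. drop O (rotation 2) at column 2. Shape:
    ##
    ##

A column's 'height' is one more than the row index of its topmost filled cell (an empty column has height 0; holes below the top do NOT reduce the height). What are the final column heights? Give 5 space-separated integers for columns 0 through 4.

Answer: 3 3 5 5 0

Derivation:
Drop 1: I rot2 at col 0 lands with bottom-row=0; cleared 0 line(s) (total 0); column heights now [1 1 1 1 0], max=1
Drop 2: L rot2 at col 0 lands with bottom-row=1; cleared 0 line(s) (total 0); column heights now [3 3 3 1 0], max=3
Drop 3: O rot2 at col 2 lands with bottom-row=3; cleared 0 line(s) (total 0); column heights now [3 3 5 5 0], max=5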